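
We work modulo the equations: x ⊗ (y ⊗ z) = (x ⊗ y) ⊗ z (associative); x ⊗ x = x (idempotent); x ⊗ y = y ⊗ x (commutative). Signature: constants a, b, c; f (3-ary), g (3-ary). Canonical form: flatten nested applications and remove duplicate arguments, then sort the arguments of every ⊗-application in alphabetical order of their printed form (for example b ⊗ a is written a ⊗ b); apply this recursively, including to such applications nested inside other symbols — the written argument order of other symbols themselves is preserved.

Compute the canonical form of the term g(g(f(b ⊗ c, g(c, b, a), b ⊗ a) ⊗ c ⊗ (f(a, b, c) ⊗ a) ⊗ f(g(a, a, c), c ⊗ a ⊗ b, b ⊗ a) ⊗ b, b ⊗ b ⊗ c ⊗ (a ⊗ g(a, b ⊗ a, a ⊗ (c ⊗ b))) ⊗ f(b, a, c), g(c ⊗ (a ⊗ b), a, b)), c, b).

Answer: g(g(a ⊗ b ⊗ c ⊗ f(a, b, c) ⊗ f(b ⊗ c, g(c, b, a), a ⊗ b) ⊗ f(g(a, a, c), a ⊗ b ⊗ c, a ⊗ b), a ⊗ b ⊗ c ⊗ f(b, a, c) ⊗ g(a, a ⊗ b, a ⊗ b ⊗ c), g(a ⊗ b ⊗ c, a, b)), c, b)

Derivation:
Descend into:  f(b ⊗ c, g(c, b, a), b ⊗ a) ⊗ c ⊗ (f(a, b, c) ⊗ a) ⊗ f(g(a, a, c), c ⊗ a ⊗ b, b ⊗ a) ⊗ b
Un-nest:  f(b ⊗ c, g(c, b, a), b ⊗ a) ⊗ c ⊗ f(a, b, c) ⊗ a ⊗ f(g(a, a, c), c ⊗ a ⊗ b, b ⊗ a) ⊗ b
Inside:  f(b ⊗ c, g(c, b, a), b ⊗ a)  →  f(b ⊗ c, g(c, b, a), a ⊗ b)
Canonicalize subterm:  f(g(a, a, c), c ⊗ a ⊗ b, b ⊗ a)  →  f(g(a, a, c), a ⊗ b ⊗ c, a ⊗ b)
Sort:  a ⊗ b ⊗ c ⊗ f(a, b, c) ⊗ f(b ⊗ c, g(c, b, a), a ⊗ b) ⊗ f(g(a, a, c), a ⊗ b ⊗ c, a ⊗ b)
Rebuild:  g(g(a ⊗ b ⊗ c ⊗ f(a, b, c) ⊗ f(b ⊗ c, g(c, b, a), a ⊗ b) ⊗ f(g(a, a, c), a ⊗ b ⊗ c, a ⊗ b), a ⊗ b ⊗ c ⊗ f(b, a, c) ⊗ g(a, a ⊗ b, a ⊗ b ⊗ c), g(a ⊗ b ⊗ c, a, b)), c, b)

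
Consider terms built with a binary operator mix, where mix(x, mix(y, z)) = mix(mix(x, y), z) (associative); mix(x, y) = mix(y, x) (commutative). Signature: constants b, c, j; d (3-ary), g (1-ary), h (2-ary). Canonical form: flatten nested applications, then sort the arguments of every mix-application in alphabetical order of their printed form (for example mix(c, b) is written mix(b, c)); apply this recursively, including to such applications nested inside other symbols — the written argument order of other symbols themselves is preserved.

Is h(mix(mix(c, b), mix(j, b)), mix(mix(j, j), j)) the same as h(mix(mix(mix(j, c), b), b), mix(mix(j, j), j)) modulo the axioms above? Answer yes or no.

Answer: yes — both canonical forms are h(mix(b, b, c, j), mix(j, j, j))

Derivation:
Left:  h(mix(mix(c, b), mix(j, b)), mix(mix(j, j), j))
  Work inside:  mix(mix(c, b), mix(j, b))
  Merge nested applications:  mix(c, b, j, b)
  Order the arguments:  mix(b, b, c, j)
  Rebuild:  h(mix(b, b, c, j), mix(j, j, j))
Right:  h(mix(mix(mix(j, c), b), b), mix(mix(j, j), j))
  Descend into:  mix(mix(mix(j, c), b), b)
  Merge nested applications:  mix(j, c, b, b)
  Order the arguments:  mix(b, b, c, j)
  Put back:  h(mix(b, b, c, j), mix(j, j, j))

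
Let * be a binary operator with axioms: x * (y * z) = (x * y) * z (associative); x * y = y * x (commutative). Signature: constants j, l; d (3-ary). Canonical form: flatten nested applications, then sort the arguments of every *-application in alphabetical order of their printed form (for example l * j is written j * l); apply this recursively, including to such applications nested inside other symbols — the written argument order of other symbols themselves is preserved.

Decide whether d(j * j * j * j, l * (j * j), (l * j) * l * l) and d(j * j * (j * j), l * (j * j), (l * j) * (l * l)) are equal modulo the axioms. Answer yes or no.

Answer: yes — both canonical forms are d(j * j * j * j, j * j * l, j * l * l * l)

Derivation:
Left:  d(j * j * j * j, l * (j * j), (l * j) * l * l)
  Focus inside:  (l * j) * l * l
  Un-nest:  l * j * l * l
  Order the arguments:  j * l * l * l
  Put back:  d(j * j * j * j, j * j * l, j * l * l * l)
Right:  d(j * j * (j * j), l * (j * j), (l * j) * (l * l))
  Descend into:  (l * j) * (l * l)
  Merge nested applications:  l * j * l * l
  Sort:  j * l * l * l
  Reassemble:  d(j * j * j * j, j * j * l, j * l * l * l)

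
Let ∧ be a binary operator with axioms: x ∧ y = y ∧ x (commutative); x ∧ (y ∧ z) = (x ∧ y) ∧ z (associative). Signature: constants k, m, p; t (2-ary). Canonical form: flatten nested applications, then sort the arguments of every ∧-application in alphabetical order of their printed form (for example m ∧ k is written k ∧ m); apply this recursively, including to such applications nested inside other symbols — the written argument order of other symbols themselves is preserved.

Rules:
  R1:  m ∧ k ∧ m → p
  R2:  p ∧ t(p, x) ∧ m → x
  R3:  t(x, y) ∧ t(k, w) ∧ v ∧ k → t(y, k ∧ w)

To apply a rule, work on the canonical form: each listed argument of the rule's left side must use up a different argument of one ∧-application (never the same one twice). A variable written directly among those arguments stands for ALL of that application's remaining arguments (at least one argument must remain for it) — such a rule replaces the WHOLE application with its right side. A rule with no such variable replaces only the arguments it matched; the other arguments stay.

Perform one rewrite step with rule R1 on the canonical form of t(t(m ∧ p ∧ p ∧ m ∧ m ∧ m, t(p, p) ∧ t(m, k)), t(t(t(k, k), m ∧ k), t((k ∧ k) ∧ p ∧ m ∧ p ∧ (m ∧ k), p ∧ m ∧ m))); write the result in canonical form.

Answer: t(t(m ∧ m ∧ m ∧ m ∧ p ∧ p, t(m, k) ∧ t(p, p)), t(t(t(k, k), k ∧ m), t(k ∧ k ∧ p ∧ p ∧ p, m ∧ m ∧ p)))

Derivation:
Canonical form:  t(t(m ∧ m ∧ m ∧ m ∧ p ∧ p, t(m, k) ∧ t(p, p)), t(t(t(k, k), k ∧ m), t(k ∧ k ∧ k ∧ m ∧ m ∧ p ∧ p, m ∧ m ∧ p)))
Match R1:  consume k, m, m
Result:  t(t(m ∧ m ∧ m ∧ m ∧ p ∧ p, t(m, k) ∧ t(p, p)), t(t(t(k, k), k ∧ m), t(k ∧ k ∧ p ∧ p ∧ p, m ∧ m ∧ p)))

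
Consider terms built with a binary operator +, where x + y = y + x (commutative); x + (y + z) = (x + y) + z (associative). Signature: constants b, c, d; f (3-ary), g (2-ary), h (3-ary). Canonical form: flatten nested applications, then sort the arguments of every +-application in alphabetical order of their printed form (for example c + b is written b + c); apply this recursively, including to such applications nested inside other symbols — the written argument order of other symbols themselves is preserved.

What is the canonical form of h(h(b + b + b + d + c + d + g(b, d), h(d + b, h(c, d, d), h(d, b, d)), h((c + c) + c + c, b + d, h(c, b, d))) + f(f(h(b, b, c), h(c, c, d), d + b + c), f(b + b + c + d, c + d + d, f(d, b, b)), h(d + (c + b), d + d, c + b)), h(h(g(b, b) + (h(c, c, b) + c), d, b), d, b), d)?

Answer: h(f(f(h(b, b, c), h(c, c, d), b + c + d), f(b + b + c + d, c + d + d, f(d, b, b)), h(b + c + d, d + d, b + c)) + h(b + b + b + c + d + d + g(b, d), h(b + d, h(c, d, d), h(d, b, d)), h(c + c + c + c, b + d, h(c, b, d))), h(h(c + g(b, b) + h(c, c, b), d, b), d, b), d)

Derivation:
Focus inside:  h(b + b + b + d + c + d + g(b, d), h(d + b, h(c, d, d), h(d, b, d)), h((c + c) + c + c, b + d, h(c, b, d))) + f(f(h(b, b, c), h(c, c, d), d + b + c), f(b + b + c + d, c + d + d, f(d, b, b)), h(d + (c + b), d + d, c + b))
Simplify inside:  h(b + b + b + d + c + d + g(b, d), h(d + b, h(c, d, d), h(d, b, d)), h((c + c) + c + c, b + d, h(c, b, d)))  →  h(b + b + b + c + d + d + g(b, d), h(b + d, h(c, d, d), h(d, b, d)), h(c + c + c + c, b + d, h(c, b, d)))
Simplify inside:  f(f(h(b, b, c), h(c, c, d), d + b + c), f(b + b + c + d, c + d + d, f(d, b, b)), h(d + (c + b), d + d, c + b))  →  f(f(h(b, b, c), h(c, c, d), b + c + d), f(b + b + c + d, c + d + d, f(d, b, b)), h(b + c + d, d + d, b + c))
Sort arguments:  f(f(h(b, b, c), h(c, c, d), b + c + d), f(b + b + c + d, c + d + d, f(d, b, b)), h(b + c + d, d + d, b + c)) + h(b + b + b + c + d + d + g(b, d), h(b + d, h(c, d, d), h(d, b, d)), h(c + c + c + c, b + d, h(c, b, d)))
Put back:  h(f(f(h(b, b, c), h(c, c, d), b + c + d), f(b + b + c + d, c + d + d, f(d, b, b)), h(b + c + d, d + d, b + c)) + h(b + b + b + c + d + d + g(b, d), h(b + d, h(c, d, d), h(d, b, d)), h(c + c + c + c, b + d, h(c, b, d))), h(h(c + g(b, b) + h(c, c, b), d, b), d, b), d)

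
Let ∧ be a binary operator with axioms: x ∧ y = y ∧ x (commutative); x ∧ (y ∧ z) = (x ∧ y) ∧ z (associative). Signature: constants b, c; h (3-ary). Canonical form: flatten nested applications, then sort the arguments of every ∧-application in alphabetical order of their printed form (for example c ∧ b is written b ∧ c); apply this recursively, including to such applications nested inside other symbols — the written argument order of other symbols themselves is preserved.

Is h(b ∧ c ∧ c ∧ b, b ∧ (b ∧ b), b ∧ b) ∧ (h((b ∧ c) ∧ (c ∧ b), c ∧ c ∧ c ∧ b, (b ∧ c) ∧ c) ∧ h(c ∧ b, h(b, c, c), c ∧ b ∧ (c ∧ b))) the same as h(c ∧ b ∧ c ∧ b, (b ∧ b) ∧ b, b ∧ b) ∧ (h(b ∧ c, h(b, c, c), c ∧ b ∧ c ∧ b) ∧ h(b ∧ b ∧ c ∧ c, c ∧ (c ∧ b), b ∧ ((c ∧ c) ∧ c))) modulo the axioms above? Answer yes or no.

Left:  h(b ∧ c ∧ c ∧ b, b ∧ (b ∧ b), b ∧ b) ∧ (h((b ∧ c) ∧ (c ∧ b), c ∧ c ∧ c ∧ b, (b ∧ c) ∧ c) ∧ h(c ∧ b, h(b, c, c), c ∧ b ∧ (c ∧ b)))
  Flatten:  h(b ∧ c ∧ c ∧ b, b ∧ (b ∧ b), b ∧ b) ∧ h((b ∧ c) ∧ (c ∧ b), c ∧ c ∧ c ∧ b, (b ∧ c) ∧ c) ∧ h(c ∧ b, h(b, c, c), c ∧ b ∧ (c ∧ b))
  Inside:  h(b ∧ c ∧ c ∧ b, b ∧ (b ∧ b), b ∧ b)  →  h(b ∧ b ∧ c ∧ c, b ∧ b ∧ b, b ∧ b)
  Inside:  h((b ∧ c) ∧ (c ∧ b), c ∧ c ∧ c ∧ b, (b ∧ c) ∧ c)  →  h(b ∧ b ∧ c ∧ c, b ∧ c ∧ c ∧ c, b ∧ c ∧ c)
  Simplify inside:  h(c ∧ b, h(b, c, c), c ∧ b ∧ (c ∧ b))  →  h(b ∧ c, h(b, c, c), b ∧ b ∧ c ∧ c)
  Sort:  h(b ∧ b ∧ c ∧ c, b ∧ b ∧ b, b ∧ b) ∧ h(b ∧ b ∧ c ∧ c, b ∧ c ∧ c ∧ c, b ∧ c ∧ c) ∧ h(b ∧ c, h(b, c, c), b ∧ b ∧ c ∧ c)
Right:  h(c ∧ b ∧ c ∧ b, (b ∧ b) ∧ b, b ∧ b) ∧ (h(b ∧ c, h(b, c, c), c ∧ b ∧ c ∧ b) ∧ h(b ∧ b ∧ c ∧ c, c ∧ (c ∧ b), b ∧ ((c ∧ c) ∧ c)))
  Flatten:  h(c ∧ b ∧ c ∧ b, (b ∧ b) ∧ b, b ∧ b) ∧ h(b ∧ c, h(b, c, c), c ∧ b ∧ c ∧ b) ∧ h(b ∧ b ∧ c ∧ c, c ∧ (c ∧ b), b ∧ ((c ∧ c) ∧ c))
  Inside:  h(c ∧ b ∧ c ∧ b, (b ∧ b) ∧ b, b ∧ b)  →  h(b ∧ b ∧ c ∧ c, b ∧ b ∧ b, b ∧ b)
  Inside:  h(b ∧ c, h(b, c, c), c ∧ b ∧ c ∧ b)  →  h(b ∧ c, h(b, c, c), b ∧ b ∧ c ∧ c)
  Inside:  h(b ∧ b ∧ c ∧ c, c ∧ (c ∧ b), b ∧ ((c ∧ c) ∧ c))  →  h(b ∧ b ∧ c ∧ c, b ∧ c ∧ c, b ∧ c ∧ c ∧ c)
  Sort arguments:  h(b ∧ b ∧ c ∧ c, b ∧ b ∧ b, b ∧ b) ∧ h(b ∧ b ∧ c ∧ c, b ∧ c ∧ c, b ∧ c ∧ c ∧ c) ∧ h(b ∧ c, h(b, c, c), b ∧ b ∧ c ∧ c)

Answer: no — h(b ∧ b ∧ c ∧ c, b ∧ b ∧ b, b ∧ b) ∧ h(b ∧ b ∧ c ∧ c, b ∧ c ∧ c ∧ c, b ∧ c ∧ c) ∧ h(b ∧ c, h(b, c, c), b ∧ b ∧ c ∧ c) vs h(b ∧ b ∧ c ∧ c, b ∧ b ∧ b, b ∧ b) ∧ h(b ∧ b ∧ c ∧ c, b ∧ c ∧ c, b ∧ c ∧ c ∧ c) ∧ h(b ∧ c, h(b, c, c), b ∧ b ∧ c ∧ c)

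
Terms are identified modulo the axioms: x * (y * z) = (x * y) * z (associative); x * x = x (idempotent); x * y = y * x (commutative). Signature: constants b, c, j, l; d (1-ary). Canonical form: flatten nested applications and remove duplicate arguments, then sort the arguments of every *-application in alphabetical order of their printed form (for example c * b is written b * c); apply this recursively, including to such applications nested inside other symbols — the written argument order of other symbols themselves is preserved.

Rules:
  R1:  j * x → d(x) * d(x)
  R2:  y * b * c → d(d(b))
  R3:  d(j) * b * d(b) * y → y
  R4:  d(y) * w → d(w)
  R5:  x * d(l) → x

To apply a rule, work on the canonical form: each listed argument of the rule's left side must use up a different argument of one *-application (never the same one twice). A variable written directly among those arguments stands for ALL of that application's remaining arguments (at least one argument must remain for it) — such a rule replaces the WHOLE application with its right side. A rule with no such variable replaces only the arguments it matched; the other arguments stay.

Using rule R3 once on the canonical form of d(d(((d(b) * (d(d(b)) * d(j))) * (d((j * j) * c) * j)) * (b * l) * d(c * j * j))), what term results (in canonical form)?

Answer: d(d(d(c * j) * d(d(b)) * j * l))

Derivation:
Canonical form:  d(d(b * d(b) * d(c * j) * d(d(b)) * d(j) * j * l))
R3 matches:  uses b, d(b), d(j);  y := d(c * j) * d(d(b)) * j * l
Every leftover argument binds to the variable; the entire application is replaced.
New term:  d(d(d(c * j) * d(d(b)) * j * l))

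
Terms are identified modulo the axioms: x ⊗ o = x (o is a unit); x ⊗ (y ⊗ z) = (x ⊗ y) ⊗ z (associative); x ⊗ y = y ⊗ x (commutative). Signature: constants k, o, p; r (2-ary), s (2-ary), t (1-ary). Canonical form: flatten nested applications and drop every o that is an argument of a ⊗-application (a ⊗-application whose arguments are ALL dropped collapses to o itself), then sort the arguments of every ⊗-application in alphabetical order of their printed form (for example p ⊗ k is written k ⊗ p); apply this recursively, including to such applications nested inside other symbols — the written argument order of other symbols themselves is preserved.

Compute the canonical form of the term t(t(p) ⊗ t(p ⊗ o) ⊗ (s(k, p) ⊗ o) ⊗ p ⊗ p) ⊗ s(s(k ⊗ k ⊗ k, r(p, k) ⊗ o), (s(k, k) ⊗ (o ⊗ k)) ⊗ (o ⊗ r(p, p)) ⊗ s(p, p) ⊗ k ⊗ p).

Answer: s(s(k ⊗ k ⊗ k, r(p, k)), k ⊗ k ⊗ p ⊗ r(p, p) ⊗ s(k, k) ⊗ s(p, p)) ⊗ t(p ⊗ p ⊗ s(k, p) ⊗ t(p) ⊗ t(p))

Derivation:
Canonicalize subterm:  t(t(p) ⊗ t(p ⊗ o) ⊗ (s(k, p) ⊗ o) ⊗ p ⊗ p)  →  t(p ⊗ p ⊗ s(k, p) ⊗ t(p) ⊗ t(p))
Canonicalize subterm:  s(s(k ⊗ k ⊗ k, r(p, k) ⊗ o), (s(k, k) ⊗ (o ⊗ k)) ⊗ (o ⊗ r(p, p)) ⊗ s(p, p) ⊗ k ⊗ p)  →  s(s(k ⊗ k ⊗ k, r(p, k)), k ⊗ k ⊗ p ⊗ r(p, p) ⊗ s(k, k) ⊗ s(p, p))
Order the arguments:  s(s(k ⊗ k ⊗ k, r(p, k)), k ⊗ k ⊗ p ⊗ r(p, p) ⊗ s(k, k) ⊗ s(p, p)) ⊗ t(p ⊗ p ⊗ s(k, p) ⊗ t(p) ⊗ t(p))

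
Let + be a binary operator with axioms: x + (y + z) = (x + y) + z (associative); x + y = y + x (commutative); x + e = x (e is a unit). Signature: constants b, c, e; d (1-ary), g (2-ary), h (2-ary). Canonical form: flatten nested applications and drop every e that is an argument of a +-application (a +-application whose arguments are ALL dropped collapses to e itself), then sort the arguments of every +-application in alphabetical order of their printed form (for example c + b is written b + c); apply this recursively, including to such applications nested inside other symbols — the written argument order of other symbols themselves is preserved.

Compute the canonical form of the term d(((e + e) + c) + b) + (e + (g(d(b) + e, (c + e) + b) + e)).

Un-nest:  d(((e + e) + c) + b) + e + g(d(b) + e, (c + e) + b) + e
Inside:  d(((e + e) + c) + b)  →  d(b + c)
Simplify inside:  g(d(b) + e, (c + e) + b)  →  g(d(b), b + c)
Unit:  drop e (×2)
Sort:  d(b + c) + g(d(b), b + c)

Answer: d(b + c) + g(d(b), b + c)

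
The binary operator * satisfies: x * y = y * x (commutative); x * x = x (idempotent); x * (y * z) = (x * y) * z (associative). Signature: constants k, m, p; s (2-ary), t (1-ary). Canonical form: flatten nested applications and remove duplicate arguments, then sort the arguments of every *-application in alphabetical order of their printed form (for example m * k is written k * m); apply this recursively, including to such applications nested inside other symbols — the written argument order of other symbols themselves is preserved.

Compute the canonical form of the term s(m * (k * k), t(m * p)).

Answer: s(k * m, t(m * p))

Derivation:
Descend into:  m * (k * k)
Merge nested applications:  m * k * k
Deduplicate:  drop duplicate k
Sort arguments:  k * m
Reassemble:  s(k * m, t(m * p))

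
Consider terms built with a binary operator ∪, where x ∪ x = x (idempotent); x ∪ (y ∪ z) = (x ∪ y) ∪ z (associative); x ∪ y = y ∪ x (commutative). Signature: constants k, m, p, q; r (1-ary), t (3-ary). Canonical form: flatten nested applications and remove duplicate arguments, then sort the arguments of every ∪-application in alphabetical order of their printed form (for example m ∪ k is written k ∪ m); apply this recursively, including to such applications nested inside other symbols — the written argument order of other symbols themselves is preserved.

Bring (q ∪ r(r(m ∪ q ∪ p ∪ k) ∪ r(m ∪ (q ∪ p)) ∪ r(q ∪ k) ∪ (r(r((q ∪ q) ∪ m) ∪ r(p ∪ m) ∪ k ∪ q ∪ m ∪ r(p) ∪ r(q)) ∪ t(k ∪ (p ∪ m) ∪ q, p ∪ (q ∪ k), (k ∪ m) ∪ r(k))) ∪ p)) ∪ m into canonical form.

Answer: m ∪ q ∪ r(p ∪ r(k ∪ m ∪ p ∪ q) ∪ r(k ∪ m ∪ q ∪ r(m ∪ p) ∪ r(m ∪ q) ∪ r(p) ∪ r(q)) ∪ r(k ∪ q) ∪ r(m ∪ p ∪ q) ∪ t(k ∪ m ∪ p ∪ q, k ∪ p ∪ q, k ∪ m ∪ r(k)))

Derivation:
Un-nest:  q ∪ r(r(m ∪ q ∪ p ∪ k) ∪ r(m ∪ (q ∪ p)) ∪ r(q ∪ k) ∪ (r(r((q ∪ q) ∪ m) ∪ r(p ∪ m) ∪ k ∪ q ∪ m ∪ r(p) ∪ r(q)) ∪ t(k ∪ (p ∪ m) ∪ q, p ∪ (q ∪ k), (k ∪ m) ∪ r(k))) ∪ p) ∪ m
Canonicalize subterm:  r(r(m ∪ q ∪ p ∪ k) ∪ r(m ∪ (q ∪ p)) ∪ r(q ∪ k) ∪ (r(r((q ∪ q) ∪ m) ∪ r(p ∪ m) ∪ k ∪ q ∪ m ∪ r(p) ∪ r(q)) ∪ t(k ∪ (p ∪ m) ∪ q, p ∪ (q ∪ k), (k ∪ m) ∪ r(k))) ∪ p)  →  r(p ∪ r(k ∪ m ∪ p ∪ q) ∪ r(k ∪ m ∪ q ∪ r(m ∪ p) ∪ r(m ∪ q) ∪ r(p) ∪ r(q)) ∪ r(k ∪ q) ∪ r(m ∪ p ∪ q) ∪ t(k ∪ m ∪ p ∪ q, k ∪ p ∪ q, k ∪ m ∪ r(k)))
Sort arguments:  m ∪ q ∪ r(p ∪ r(k ∪ m ∪ p ∪ q) ∪ r(k ∪ m ∪ q ∪ r(m ∪ p) ∪ r(m ∪ q) ∪ r(p) ∪ r(q)) ∪ r(k ∪ q) ∪ r(m ∪ p ∪ q) ∪ t(k ∪ m ∪ p ∪ q, k ∪ p ∪ q, k ∪ m ∪ r(k)))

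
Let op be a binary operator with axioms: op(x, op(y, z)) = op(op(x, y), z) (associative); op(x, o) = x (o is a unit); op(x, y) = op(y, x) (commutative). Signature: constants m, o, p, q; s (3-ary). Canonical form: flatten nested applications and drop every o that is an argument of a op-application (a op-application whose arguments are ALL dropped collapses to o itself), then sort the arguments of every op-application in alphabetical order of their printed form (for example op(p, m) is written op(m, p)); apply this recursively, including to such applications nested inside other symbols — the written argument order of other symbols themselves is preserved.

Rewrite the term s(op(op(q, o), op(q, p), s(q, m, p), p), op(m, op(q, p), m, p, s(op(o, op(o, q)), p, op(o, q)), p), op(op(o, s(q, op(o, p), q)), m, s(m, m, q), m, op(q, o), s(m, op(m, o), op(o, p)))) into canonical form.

Answer: s(op(p, p, q, q, s(q, m, p)), op(m, m, p, p, p, q, s(q, p, q)), op(m, m, q, s(m, m, p), s(m, m, q), s(q, p, q)))

Derivation:
Focus inside:  op(op(o, s(q, op(o, p), q)), m, s(m, m, q), m, op(q, o), s(m, op(m, o), op(o, p)))
Flatten:  op(o, s(q, op(o, p), q), m, s(m, m, q), m, q, o, s(m, op(m, o), op(o, p)))
Inside:  s(q, op(o, p), q)  →  s(q, p, q)
Inside:  s(m, op(m, o), op(o, p))  →  s(m, m, p)
Unit:  drop o (×2)
Sort:  op(m, m, q, s(m, m, p), s(m, m, q), s(q, p, q))
Rebuild:  s(op(p, p, q, q, s(q, m, p)), op(m, m, p, p, p, q, s(q, p, q)), op(m, m, q, s(m, m, p), s(m, m, q), s(q, p, q)))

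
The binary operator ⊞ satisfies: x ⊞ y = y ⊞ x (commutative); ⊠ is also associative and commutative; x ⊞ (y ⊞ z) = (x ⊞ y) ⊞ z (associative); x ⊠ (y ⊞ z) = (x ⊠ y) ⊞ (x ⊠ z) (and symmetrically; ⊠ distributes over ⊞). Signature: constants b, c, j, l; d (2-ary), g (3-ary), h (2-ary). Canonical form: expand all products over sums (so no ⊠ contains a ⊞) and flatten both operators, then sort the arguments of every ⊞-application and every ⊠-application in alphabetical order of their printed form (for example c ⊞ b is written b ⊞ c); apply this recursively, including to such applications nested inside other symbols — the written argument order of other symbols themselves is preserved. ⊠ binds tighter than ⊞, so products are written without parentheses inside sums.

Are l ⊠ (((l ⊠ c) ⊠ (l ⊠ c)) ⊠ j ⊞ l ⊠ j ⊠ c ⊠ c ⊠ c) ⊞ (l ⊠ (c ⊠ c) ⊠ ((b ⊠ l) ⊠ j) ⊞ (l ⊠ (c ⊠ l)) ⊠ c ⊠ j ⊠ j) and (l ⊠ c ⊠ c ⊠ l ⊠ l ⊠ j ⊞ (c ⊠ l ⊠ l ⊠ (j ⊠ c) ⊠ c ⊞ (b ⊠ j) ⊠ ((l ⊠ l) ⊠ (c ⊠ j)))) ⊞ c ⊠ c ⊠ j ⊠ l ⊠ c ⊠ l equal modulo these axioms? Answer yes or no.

Answer: no — b ⊠ c ⊠ c ⊠ j ⊠ l ⊠ l ⊞ c ⊠ c ⊠ c ⊠ j ⊠ l ⊠ l ⊞ c ⊠ c ⊠ j ⊠ j ⊠ l ⊠ l ⊞ c ⊠ c ⊠ j ⊠ l ⊠ l ⊠ l vs b ⊠ c ⊠ j ⊠ j ⊠ l ⊠ l ⊞ c ⊠ c ⊠ c ⊠ j ⊠ l ⊠ l ⊞ c ⊠ c ⊠ c ⊠ j ⊠ l ⊠ l ⊞ c ⊠ c ⊠ j ⊠ l ⊠ l ⊠ l

Derivation:
Left:  l ⊠ (((l ⊠ c) ⊠ (l ⊠ c)) ⊠ j ⊞ l ⊠ j ⊠ c ⊠ c ⊠ c) ⊞ (l ⊠ (c ⊠ c) ⊠ ((b ⊠ l) ⊠ j) ⊞ (l ⊠ (c ⊠ l)) ⊠ c ⊠ j ⊠ j)
  Distribute:  c ⊠ c ⊠ j ⊠ l ⊠ l ⊠ l ⊞ c ⊠ c ⊠ c ⊠ j ⊠ l ⊠ l ⊞ b ⊠ c ⊠ c ⊠ j ⊠ l ⊠ l ⊞ c ⊠ c ⊠ j ⊠ j ⊠ l ⊠ l
  Sort:  b ⊠ c ⊠ c ⊠ j ⊠ l ⊠ l ⊞ c ⊠ c ⊠ c ⊠ j ⊠ l ⊠ l ⊞ c ⊠ c ⊠ j ⊠ j ⊠ l ⊠ l ⊞ c ⊠ c ⊠ j ⊠ l ⊠ l ⊠ l
Right:  (l ⊠ c ⊠ c ⊠ l ⊠ l ⊠ j ⊞ (c ⊠ l ⊠ l ⊠ (j ⊠ c) ⊠ c ⊞ (b ⊠ j) ⊠ ((l ⊠ l) ⊠ (c ⊠ j)))) ⊞ c ⊠ c ⊠ j ⊠ l ⊠ c ⊠ l
  Flatten:  c ⊠ c ⊠ j ⊠ l ⊠ l ⊠ l ⊞ c ⊠ c ⊠ c ⊠ j ⊠ l ⊠ l ⊞ b ⊠ c ⊠ j ⊠ j ⊠ l ⊠ l ⊞ c ⊠ c ⊠ c ⊠ j ⊠ l ⊠ l
  Order the arguments:  b ⊠ c ⊠ j ⊠ j ⊠ l ⊠ l ⊞ c ⊠ c ⊠ c ⊠ j ⊠ l ⊠ l ⊞ c ⊠ c ⊠ c ⊠ j ⊠ l ⊠ l ⊞ c ⊠ c ⊠ j ⊠ l ⊠ l ⊠ l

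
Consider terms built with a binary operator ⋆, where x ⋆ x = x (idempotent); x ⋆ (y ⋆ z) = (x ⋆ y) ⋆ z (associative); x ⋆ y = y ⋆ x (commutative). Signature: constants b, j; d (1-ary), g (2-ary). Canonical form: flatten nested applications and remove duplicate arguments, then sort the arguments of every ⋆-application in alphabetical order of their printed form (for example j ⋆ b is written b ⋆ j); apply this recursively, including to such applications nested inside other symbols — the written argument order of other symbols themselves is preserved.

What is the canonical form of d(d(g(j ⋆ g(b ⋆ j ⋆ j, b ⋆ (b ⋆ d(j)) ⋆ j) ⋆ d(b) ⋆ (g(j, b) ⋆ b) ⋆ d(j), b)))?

Answer: d(d(g(b ⋆ d(b) ⋆ d(j) ⋆ g(b ⋆ j, b ⋆ d(j) ⋆ j) ⋆ g(j, b) ⋆ j, b)))

Derivation:
Focus inside:  j ⋆ g(b ⋆ j ⋆ j, b ⋆ (b ⋆ d(j)) ⋆ j) ⋆ d(b) ⋆ (g(j, b) ⋆ b) ⋆ d(j)
Un-nest:  j ⋆ g(b ⋆ j ⋆ j, b ⋆ (b ⋆ d(j)) ⋆ j) ⋆ d(b) ⋆ g(j, b) ⋆ b ⋆ d(j)
Simplify inside:  g(b ⋆ j ⋆ j, b ⋆ (b ⋆ d(j)) ⋆ j)  →  g(b ⋆ j, b ⋆ d(j) ⋆ j)
Sort:  b ⋆ d(b) ⋆ d(j) ⋆ g(b ⋆ j, b ⋆ d(j) ⋆ j) ⋆ g(j, b) ⋆ j
Reassemble:  d(d(g(b ⋆ d(b) ⋆ d(j) ⋆ g(b ⋆ j, b ⋆ d(j) ⋆ j) ⋆ g(j, b) ⋆ j, b)))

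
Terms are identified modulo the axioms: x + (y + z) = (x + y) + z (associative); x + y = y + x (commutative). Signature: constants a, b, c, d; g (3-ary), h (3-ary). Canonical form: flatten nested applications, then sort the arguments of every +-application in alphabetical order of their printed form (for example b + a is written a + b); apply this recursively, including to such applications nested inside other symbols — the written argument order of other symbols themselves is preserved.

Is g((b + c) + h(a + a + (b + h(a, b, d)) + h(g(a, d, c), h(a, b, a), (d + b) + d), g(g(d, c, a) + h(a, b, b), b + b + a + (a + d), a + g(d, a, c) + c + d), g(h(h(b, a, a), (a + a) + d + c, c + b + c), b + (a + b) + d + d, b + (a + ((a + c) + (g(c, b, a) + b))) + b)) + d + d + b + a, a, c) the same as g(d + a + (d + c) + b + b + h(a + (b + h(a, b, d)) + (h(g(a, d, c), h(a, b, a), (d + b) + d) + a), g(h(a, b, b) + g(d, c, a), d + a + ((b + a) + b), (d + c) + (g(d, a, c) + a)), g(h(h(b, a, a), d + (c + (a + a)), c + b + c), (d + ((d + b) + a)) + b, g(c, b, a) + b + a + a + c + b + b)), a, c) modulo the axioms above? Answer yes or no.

Left:  g((b + c) + h(a + a + (b + h(a, b, d)) + h(g(a, d, c), h(a, b, a), (d + b) + d), g(g(d, c, a) + h(a, b, b), b + b + a + (a + d), a + g(d, a, c) + c + d), g(h(h(b, a, a), (a + a) + d + c, c + b + c), b + (a + b) + d + d, b + (a + ((a + c) + (g(c, b, a) + b))) + b)) + d + d + b + a, a, c)
  Descend into:  (b + c) + h(a + a + (b + h(a, b, d)) + h(g(a, d, c), h(a, b, a), (d + b) + d), g(g(d, c, a) + h(a, b, b), b + b + a + (a + d), a + g(d, a, c) + c + d), g(h(h(b, a, a), (a + a) + d + c, c + b + c), b + (a + b) + d + d, b + (a + ((a + c) + (g(c, b, a) + b))) + b)) + d + d + b + a
  Un-nest:  b + c + h(a + a + (b + h(a, b, d)) + h(g(a, d, c), h(a, b, a), (d + b) + d), g(g(d, c, a) + h(a, b, b), b + b + a + (a + d), a + g(d, a, c) + c + d), g(h(h(b, a, a), (a + a) + d + c, c + b + c), b + (a + b) + d + d, b + (a + ((a + c) + (g(c, b, a) + b))) + b)) + d + d + b + a
  Inside:  h(a + a + (b + h(a, b, d)) + h(g(a, d, c), h(a, b, a), (d + b) + d), g(g(d, c, a) + h(a, b, b), b + b + a + (a + d), a + g(d, a, c) + c + d), g(h(h(b, a, a), (a + a) + d + c, c + b + c), b + (a + b) + d + d, b + (a + ((a + c) + (g(c, b, a) + b))) + b))  →  h(a + a + b + h(a, b, d) + h(g(a, d, c), h(a, b, a), b + d + d), g(g(d, c, a) + h(a, b, b), a + a + b + b + d, a + c + d + g(d, a, c)), g(h(h(b, a, a), a + a + c + d, b + c + c), a + b + b + d + d, a + a + b + b + b + c + g(c, b, a)))
  Sort arguments:  a + b + b + c + d + d + h(a + a + b + h(a, b, d) + h(g(a, d, c), h(a, b, a), b + d + d), g(g(d, c, a) + h(a, b, b), a + a + b + b + d, a + c + d + g(d, a, c)), g(h(h(b, a, a), a + a + c + d, b + c + c), a + b + b + d + d, a + a + b + b + b + c + g(c, b, a)))
  Reassemble:  g(a + b + b + c + d + d + h(a + a + b + h(a, b, d) + h(g(a, d, c), h(a, b, a), b + d + d), g(g(d, c, a) + h(a, b, b), a + a + b + b + d, a + c + d + g(d, a, c)), g(h(h(b, a, a), a + a + c + d, b + c + c), a + b + b + d + d, a + a + b + b + b + c + g(c, b, a))), a, c)
Right:  g(d + a + (d + c) + b + b + h(a + (b + h(a, b, d)) + (h(g(a, d, c), h(a, b, a), (d + b) + d) + a), g(h(a, b, b) + g(d, c, a), d + a + ((b + a) + b), (d + c) + (g(d, a, c) + a)), g(h(h(b, a, a), d + (c + (a + a)), c + b + c), (d + ((d + b) + a)) + b, g(c, b, a) + b + a + a + c + b + b)), a, c)
  Work inside:  d + a + (d + c) + b + b + h(a + (b + h(a, b, d)) + (h(g(a, d, c), h(a, b, a), (d + b) + d) + a), g(h(a, b, b) + g(d, c, a), d + a + ((b + a) + b), (d + c) + (g(d, a, c) + a)), g(h(h(b, a, a), d + (c + (a + a)), c + b + c), (d + ((d + b) + a)) + b, g(c, b, a) + b + a + a + c + b + b))
  Flatten:  d + a + d + c + b + b + h(a + (b + h(a, b, d)) + (h(g(a, d, c), h(a, b, a), (d + b) + d) + a), g(h(a, b, b) + g(d, c, a), d + a + ((b + a) + b), (d + c) + (g(d, a, c) + a)), g(h(h(b, a, a), d + (c + (a + a)), c + b + c), (d + ((d + b) + a)) + b, g(c, b, a) + b + a + a + c + b + b))
  Canonicalize subterm:  h(a + (b + h(a, b, d)) + (h(g(a, d, c), h(a, b, a), (d + b) + d) + a), g(h(a, b, b) + g(d, c, a), d + a + ((b + a) + b), (d + c) + (g(d, a, c) + a)), g(h(h(b, a, a), d + (c + (a + a)), c + b + c), (d + ((d + b) + a)) + b, g(c, b, a) + b + a + a + c + b + b))  →  h(a + a + b + h(a, b, d) + h(g(a, d, c), h(a, b, a), b + d + d), g(g(d, c, a) + h(a, b, b), a + a + b + b + d, a + c + d + g(d, a, c)), g(h(h(b, a, a), a + a + c + d, b + c + c), a + b + b + d + d, a + a + b + b + b + c + g(c, b, a)))
  Sort:  a + b + b + c + d + d + h(a + a + b + h(a, b, d) + h(g(a, d, c), h(a, b, a), b + d + d), g(g(d, c, a) + h(a, b, b), a + a + b + b + d, a + c + d + g(d, a, c)), g(h(h(b, a, a), a + a + c + d, b + c + c), a + b + b + d + d, a + a + b + b + b + c + g(c, b, a)))
  Rebuild:  g(a + b + b + c + d + d + h(a + a + b + h(a, b, d) + h(g(a, d, c), h(a, b, a), b + d + d), g(g(d, c, a) + h(a, b, b), a + a + b + b + d, a + c + d + g(d, a, c)), g(h(h(b, a, a), a + a + c + d, b + c + c), a + b + b + d + d, a + a + b + b + b + c + g(c, b, a))), a, c)

Answer: yes — both canonical forms are g(a + b + b + c + d + d + h(a + a + b + h(a, b, d) + h(g(a, d, c), h(a, b, a), b + d + d), g(g(d, c, a) + h(a, b, b), a + a + b + b + d, a + c + d + g(d, a, c)), g(h(h(b, a, a), a + a + c + d, b + c + c), a + b + b + d + d, a + a + b + b + b + c + g(c, b, a))), a, c)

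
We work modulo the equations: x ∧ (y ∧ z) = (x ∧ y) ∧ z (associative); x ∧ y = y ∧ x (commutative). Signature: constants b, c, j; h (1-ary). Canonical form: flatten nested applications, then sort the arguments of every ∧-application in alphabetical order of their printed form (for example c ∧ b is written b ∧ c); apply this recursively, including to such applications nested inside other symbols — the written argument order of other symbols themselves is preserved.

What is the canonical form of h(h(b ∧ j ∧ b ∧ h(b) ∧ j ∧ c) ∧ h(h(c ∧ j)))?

Descend into:  h(b ∧ j ∧ b ∧ h(b) ∧ j ∧ c) ∧ h(h(c ∧ j))
Inside:  h(b ∧ j ∧ b ∧ h(b) ∧ j ∧ c)  →  h(b ∧ b ∧ c ∧ h(b) ∧ j ∧ j)
Order the arguments:  h(b ∧ b ∧ c ∧ h(b) ∧ j ∧ j) ∧ h(h(c ∧ j))
Put back:  h(h(b ∧ b ∧ c ∧ h(b) ∧ j ∧ j) ∧ h(h(c ∧ j)))

Answer: h(h(b ∧ b ∧ c ∧ h(b) ∧ j ∧ j) ∧ h(h(c ∧ j)))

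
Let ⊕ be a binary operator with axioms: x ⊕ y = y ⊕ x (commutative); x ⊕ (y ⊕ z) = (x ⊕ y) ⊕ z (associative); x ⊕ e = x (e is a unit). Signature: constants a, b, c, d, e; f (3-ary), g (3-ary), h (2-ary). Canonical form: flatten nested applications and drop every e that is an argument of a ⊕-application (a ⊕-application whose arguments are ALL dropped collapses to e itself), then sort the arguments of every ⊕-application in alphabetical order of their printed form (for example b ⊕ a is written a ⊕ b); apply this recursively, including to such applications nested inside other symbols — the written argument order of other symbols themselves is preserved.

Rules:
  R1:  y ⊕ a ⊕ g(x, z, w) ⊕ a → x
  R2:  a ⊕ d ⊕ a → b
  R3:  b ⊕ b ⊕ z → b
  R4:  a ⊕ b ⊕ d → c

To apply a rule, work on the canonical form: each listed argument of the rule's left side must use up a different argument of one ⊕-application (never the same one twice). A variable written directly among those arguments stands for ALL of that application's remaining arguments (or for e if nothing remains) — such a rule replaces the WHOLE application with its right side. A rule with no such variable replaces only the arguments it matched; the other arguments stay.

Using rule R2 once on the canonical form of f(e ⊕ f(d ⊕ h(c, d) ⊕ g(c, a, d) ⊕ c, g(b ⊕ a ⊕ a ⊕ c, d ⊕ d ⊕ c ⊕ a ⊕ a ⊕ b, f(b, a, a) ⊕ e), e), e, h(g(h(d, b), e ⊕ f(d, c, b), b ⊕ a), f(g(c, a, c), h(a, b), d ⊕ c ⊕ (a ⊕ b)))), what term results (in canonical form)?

Answer: f(f(c ⊕ d ⊕ g(c, a, d) ⊕ h(c, d), g(a ⊕ a ⊕ b ⊕ c, b ⊕ b ⊕ c ⊕ d, f(b, a, a)), e), e, h(g(h(d, b), f(d, c, b), a ⊕ b), f(g(c, a, c), h(a, b), a ⊕ b ⊕ c ⊕ d)))

Derivation:
Canonical form:  f(f(c ⊕ d ⊕ g(c, a, d) ⊕ h(c, d), g(a ⊕ a ⊕ b ⊕ c, a ⊕ a ⊕ b ⊕ c ⊕ d ⊕ d, f(b, a, a)), e), e, h(g(h(d, b), f(d, c, b), a ⊕ b), f(g(c, a, c), h(a, b), a ⊕ b ⊕ c ⊕ d)))
Apply R2:  consuming a, a, d
New term:  f(f(c ⊕ d ⊕ g(c, a, d) ⊕ h(c, d), g(a ⊕ a ⊕ b ⊕ c, b ⊕ b ⊕ c ⊕ d, f(b, a, a)), e), e, h(g(h(d, b), f(d, c, b), a ⊕ b), f(g(c, a, c), h(a, b), a ⊕ b ⊕ c ⊕ d)))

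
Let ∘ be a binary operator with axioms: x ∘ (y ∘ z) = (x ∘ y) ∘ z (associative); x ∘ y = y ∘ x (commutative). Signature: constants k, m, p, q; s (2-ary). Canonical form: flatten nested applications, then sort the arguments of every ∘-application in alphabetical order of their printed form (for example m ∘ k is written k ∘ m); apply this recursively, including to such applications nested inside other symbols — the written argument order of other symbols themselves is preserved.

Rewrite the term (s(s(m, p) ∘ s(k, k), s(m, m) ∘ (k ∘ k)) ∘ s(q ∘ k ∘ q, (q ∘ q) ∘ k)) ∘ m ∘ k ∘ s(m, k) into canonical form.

Flatten:  s(s(m, p) ∘ s(k, k), s(m, m) ∘ (k ∘ k)) ∘ s(q ∘ k ∘ q, (q ∘ q) ∘ k) ∘ m ∘ k ∘ s(m, k)
Simplify inside:  s(s(m, p) ∘ s(k, k), s(m, m) ∘ (k ∘ k))  →  s(s(k, k) ∘ s(m, p), k ∘ k ∘ s(m, m))
Canonicalize subterm:  s(q ∘ k ∘ q, (q ∘ q) ∘ k)  →  s(k ∘ q ∘ q, k ∘ q ∘ q)
Order the arguments:  k ∘ m ∘ s(k ∘ q ∘ q, k ∘ q ∘ q) ∘ s(m, k) ∘ s(s(k, k) ∘ s(m, p), k ∘ k ∘ s(m, m))

Answer: k ∘ m ∘ s(k ∘ q ∘ q, k ∘ q ∘ q) ∘ s(m, k) ∘ s(s(k, k) ∘ s(m, p), k ∘ k ∘ s(m, m))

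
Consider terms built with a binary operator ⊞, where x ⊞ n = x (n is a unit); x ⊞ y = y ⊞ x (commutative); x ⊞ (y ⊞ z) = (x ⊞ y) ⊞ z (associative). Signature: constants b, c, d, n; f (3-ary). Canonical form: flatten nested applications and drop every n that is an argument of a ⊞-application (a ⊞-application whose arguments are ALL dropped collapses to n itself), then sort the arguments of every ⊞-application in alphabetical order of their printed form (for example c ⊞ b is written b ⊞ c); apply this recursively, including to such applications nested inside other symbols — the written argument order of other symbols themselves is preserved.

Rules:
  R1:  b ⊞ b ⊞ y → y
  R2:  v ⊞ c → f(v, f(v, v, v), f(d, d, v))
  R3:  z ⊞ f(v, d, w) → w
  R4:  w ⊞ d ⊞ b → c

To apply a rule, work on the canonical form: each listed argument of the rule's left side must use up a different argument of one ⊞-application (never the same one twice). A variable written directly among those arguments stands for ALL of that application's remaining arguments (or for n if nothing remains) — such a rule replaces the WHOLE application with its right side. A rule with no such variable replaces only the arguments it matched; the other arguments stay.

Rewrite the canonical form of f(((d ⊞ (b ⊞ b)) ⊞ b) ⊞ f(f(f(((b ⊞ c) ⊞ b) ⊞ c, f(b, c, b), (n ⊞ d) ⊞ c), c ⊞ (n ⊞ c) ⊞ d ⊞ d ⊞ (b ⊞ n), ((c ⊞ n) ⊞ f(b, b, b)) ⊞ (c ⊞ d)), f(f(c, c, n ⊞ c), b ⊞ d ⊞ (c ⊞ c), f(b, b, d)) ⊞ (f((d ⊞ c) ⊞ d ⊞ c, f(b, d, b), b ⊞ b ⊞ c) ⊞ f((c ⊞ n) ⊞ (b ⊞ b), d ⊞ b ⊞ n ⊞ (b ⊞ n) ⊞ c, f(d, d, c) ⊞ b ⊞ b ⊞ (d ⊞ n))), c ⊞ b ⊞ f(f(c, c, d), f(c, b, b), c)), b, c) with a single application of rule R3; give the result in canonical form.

Answer: f(b ⊞ b ⊞ b ⊞ d ⊞ f(f(f(b ⊞ b ⊞ c ⊞ c, f(b, c, b), c ⊞ d), b ⊞ c ⊞ c ⊞ d ⊞ d, c ⊞ c ⊞ d ⊞ f(b, b, b)), f(b ⊞ b ⊞ c, b ⊞ b ⊞ c ⊞ d, c) ⊞ f(c ⊞ c ⊞ d ⊞ d, f(b, d, b), b ⊞ b ⊞ c) ⊞ f(f(c, c, c), b ⊞ c ⊞ c ⊞ d, f(b, b, d)), b ⊞ c ⊞ f(f(c, c, d), f(c, b, b), c)), b, c)

Derivation:
Canonical form:  f(b ⊞ b ⊞ b ⊞ d ⊞ f(f(f(b ⊞ b ⊞ c ⊞ c, f(b, c, b), c ⊞ d), b ⊞ c ⊞ c ⊞ d ⊞ d, c ⊞ c ⊞ d ⊞ f(b, b, b)), f(b ⊞ b ⊞ c, b ⊞ b ⊞ c ⊞ d, b ⊞ b ⊞ d ⊞ f(d, d, c)) ⊞ f(c ⊞ c ⊞ d ⊞ d, f(b, d, b), b ⊞ b ⊞ c) ⊞ f(f(c, c, c), b ⊞ c ⊞ c ⊞ d, f(b, b, d)), b ⊞ c ⊞ f(f(c, c, d), f(c, b, b), c)), b, c)
Apply R3:  consuming f(d, d, c);  v := d, w := c, z := b ⊞ b ⊞ d
The variable takes the whole remainder — replace the entire application.
New term:  f(b ⊞ b ⊞ b ⊞ d ⊞ f(f(f(b ⊞ b ⊞ c ⊞ c, f(b, c, b), c ⊞ d), b ⊞ c ⊞ c ⊞ d ⊞ d, c ⊞ c ⊞ d ⊞ f(b, b, b)), f(b ⊞ b ⊞ c, b ⊞ b ⊞ c ⊞ d, c) ⊞ f(c ⊞ c ⊞ d ⊞ d, f(b, d, b), b ⊞ b ⊞ c) ⊞ f(f(c, c, c), b ⊞ c ⊞ c ⊞ d, f(b, b, d)), b ⊞ c ⊞ f(f(c, c, d), f(c, b, b), c)), b, c)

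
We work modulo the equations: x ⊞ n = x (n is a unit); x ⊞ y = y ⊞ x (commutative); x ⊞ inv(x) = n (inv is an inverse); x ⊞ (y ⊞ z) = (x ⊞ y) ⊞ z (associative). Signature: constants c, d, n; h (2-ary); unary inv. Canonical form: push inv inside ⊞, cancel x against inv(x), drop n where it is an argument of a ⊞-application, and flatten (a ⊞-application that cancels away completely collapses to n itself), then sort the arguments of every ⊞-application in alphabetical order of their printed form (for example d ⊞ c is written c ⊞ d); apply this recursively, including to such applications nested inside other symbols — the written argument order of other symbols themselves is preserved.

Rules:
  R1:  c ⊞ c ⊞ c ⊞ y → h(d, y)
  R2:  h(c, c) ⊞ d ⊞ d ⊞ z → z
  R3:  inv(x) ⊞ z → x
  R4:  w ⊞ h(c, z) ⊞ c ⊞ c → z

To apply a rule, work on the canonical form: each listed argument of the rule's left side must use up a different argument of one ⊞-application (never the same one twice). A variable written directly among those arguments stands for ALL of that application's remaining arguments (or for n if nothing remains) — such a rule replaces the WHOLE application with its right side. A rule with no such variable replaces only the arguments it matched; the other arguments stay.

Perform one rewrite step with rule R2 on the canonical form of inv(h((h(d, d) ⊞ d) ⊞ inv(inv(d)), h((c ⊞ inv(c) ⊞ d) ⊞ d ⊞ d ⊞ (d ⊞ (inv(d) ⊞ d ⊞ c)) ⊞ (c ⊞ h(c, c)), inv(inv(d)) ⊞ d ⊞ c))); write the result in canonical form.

Answer: inv(h(d ⊞ d ⊞ h(d, d), h(c ⊞ c ⊞ d ⊞ d, c ⊞ d ⊞ d)))

Derivation:
Canonical form:  inv(h(d ⊞ d ⊞ h(d, d), h(c ⊞ c ⊞ d ⊞ d ⊞ d ⊞ d ⊞ h(c, c), c ⊞ d ⊞ d)))
Match R2:  consume d, d, h(c, c);  z := c ⊞ c ⊞ d ⊞ d
The variable takes the whole remainder — replace the entire application.
Giving:  inv(h(d ⊞ d ⊞ h(d, d), h(c ⊞ c ⊞ d ⊞ d, c ⊞ d ⊞ d)))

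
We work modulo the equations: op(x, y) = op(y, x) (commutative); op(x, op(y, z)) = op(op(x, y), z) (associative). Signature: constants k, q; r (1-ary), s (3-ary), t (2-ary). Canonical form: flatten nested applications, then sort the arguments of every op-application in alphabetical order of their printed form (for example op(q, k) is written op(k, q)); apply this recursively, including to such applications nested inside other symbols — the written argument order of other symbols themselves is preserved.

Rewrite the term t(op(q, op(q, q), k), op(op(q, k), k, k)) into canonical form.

Answer: t(op(k, q, q, q), op(k, k, k, q))

Derivation:
Work inside:  op(op(q, k), k, k)
Merge nested applications:  op(q, k, k, k)
Sort:  op(k, k, k, q)
Rebuild:  t(op(k, q, q, q), op(k, k, k, q))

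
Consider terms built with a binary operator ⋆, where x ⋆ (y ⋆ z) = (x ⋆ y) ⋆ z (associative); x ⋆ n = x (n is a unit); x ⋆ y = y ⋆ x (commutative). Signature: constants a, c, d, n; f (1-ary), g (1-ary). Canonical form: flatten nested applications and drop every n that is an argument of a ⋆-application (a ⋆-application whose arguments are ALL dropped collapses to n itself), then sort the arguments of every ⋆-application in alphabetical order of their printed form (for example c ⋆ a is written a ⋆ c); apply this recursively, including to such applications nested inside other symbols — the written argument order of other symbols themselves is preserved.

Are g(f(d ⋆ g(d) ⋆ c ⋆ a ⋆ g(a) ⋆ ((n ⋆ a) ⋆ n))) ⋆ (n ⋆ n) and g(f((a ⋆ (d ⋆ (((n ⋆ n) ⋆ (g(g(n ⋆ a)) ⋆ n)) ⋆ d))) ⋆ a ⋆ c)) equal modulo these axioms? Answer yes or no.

Answer: no — g(f(a ⋆ a ⋆ c ⋆ d ⋆ g(a) ⋆ g(d))) vs g(f(a ⋆ a ⋆ c ⋆ d ⋆ d ⋆ g(g(a))))

Derivation:
Left:  g(f(d ⋆ g(d) ⋆ c ⋆ a ⋆ g(a) ⋆ ((n ⋆ a) ⋆ n))) ⋆ (n ⋆ n)
  Flatten:  g(f(d ⋆ g(d) ⋆ c ⋆ a ⋆ g(a) ⋆ ((n ⋆ a) ⋆ n))) ⋆ n ⋆ n
  Simplify inside:  g(f(d ⋆ g(d) ⋆ c ⋆ a ⋆ g(a) ⋆ ((n ⋆ a) ⋆ n)))  →  g(f(a ⋆ a ⋆ c ⋆ d ⋆ g(a) ⋆ g(d)))
  Units out:  drop n (×2)
  Sort arguments:  g(f(a ⋆ a ⋆ c ⋆ d ⋆ g(a) ⋆ g(d)))
Right:  g(f((a ⋆ (d ⋆ (((n ⋆ n) ⋆ (g(g(n ⋆ a)) ⋆ n)) ⋆ d))) ⋆ a ⋆ c))
  Work inside:  (a ⋆ (d ⋆ (((n ⋆ n) ⋆ (g(g(n ⋆ a)) ⋆ n)) ⋆ d))) ⋆ a ⋆ c
  Un-nest:  a ⋆ d ⋆ n ⋆ n ⋆ g(g(n ⋆ a)) ⋆ n ⋆ d ⋆ a ⋆ c
  Inside:  g(g(n ⋆ a))  →  g(g(a))
  Unit:  drop n (×3)
  Sort arguments:  a ⋆ a ⋆ c ⋆ d ⋆ d ⋆ g(g(a))
  Reassemble:  g(f(a ⋆ a ⋆ c ⋆ d ⋆ d ⋆ g(g(a))))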